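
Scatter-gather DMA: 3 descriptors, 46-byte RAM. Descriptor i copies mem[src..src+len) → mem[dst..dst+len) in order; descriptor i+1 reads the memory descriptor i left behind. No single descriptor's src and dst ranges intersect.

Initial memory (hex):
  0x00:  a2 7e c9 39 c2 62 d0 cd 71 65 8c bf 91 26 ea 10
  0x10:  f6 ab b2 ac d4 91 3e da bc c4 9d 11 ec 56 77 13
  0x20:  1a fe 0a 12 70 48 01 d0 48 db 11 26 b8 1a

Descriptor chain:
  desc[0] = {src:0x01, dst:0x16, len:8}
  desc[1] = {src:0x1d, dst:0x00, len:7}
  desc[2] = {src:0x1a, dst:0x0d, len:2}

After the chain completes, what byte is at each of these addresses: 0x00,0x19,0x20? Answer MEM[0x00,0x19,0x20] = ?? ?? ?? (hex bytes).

MEM[0x00,0x19,0x20] = 71 c2 1a

[0] 0x01->0x16 len=8 : 7e c9 39 c2 62 d0 cd 71
[1] 0x1d->0x00 len=7 : 71 77 13 1a fe 0a 12
[2] 0x1a->0x0d len=2 : 62 d0
query mem[0x00]=0x71, mem[0x19]=0xc2, mem[0x20]=0x1a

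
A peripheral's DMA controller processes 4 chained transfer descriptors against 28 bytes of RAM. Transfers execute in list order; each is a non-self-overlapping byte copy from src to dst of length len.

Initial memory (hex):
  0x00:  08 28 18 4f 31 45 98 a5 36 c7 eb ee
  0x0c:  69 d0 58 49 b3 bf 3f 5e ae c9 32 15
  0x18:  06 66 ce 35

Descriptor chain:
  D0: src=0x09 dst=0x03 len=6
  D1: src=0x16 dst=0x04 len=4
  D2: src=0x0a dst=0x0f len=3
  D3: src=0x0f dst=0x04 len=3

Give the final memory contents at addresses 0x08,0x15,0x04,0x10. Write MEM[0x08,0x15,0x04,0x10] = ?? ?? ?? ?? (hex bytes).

#0 dst[0x03+6] := {0xc7,0xeb,0xee,0x69,0xd0,0x58}
#1 dst[0x04+4] := {0x32,0x15,0x06,0x66}
#2 dst[0x0f+3] := {0xeb,0xee,0x69}
#3 dst[0x04+3] := {0xeb,0xee,0x69}
query mem[0x08]=0x58, mem[0x15]=0xc9, mem[0x04]=0xeb, mem[0x10]=0xee

MEM[0x08,0x15,0x04,0x10] = 58 c9 eb ee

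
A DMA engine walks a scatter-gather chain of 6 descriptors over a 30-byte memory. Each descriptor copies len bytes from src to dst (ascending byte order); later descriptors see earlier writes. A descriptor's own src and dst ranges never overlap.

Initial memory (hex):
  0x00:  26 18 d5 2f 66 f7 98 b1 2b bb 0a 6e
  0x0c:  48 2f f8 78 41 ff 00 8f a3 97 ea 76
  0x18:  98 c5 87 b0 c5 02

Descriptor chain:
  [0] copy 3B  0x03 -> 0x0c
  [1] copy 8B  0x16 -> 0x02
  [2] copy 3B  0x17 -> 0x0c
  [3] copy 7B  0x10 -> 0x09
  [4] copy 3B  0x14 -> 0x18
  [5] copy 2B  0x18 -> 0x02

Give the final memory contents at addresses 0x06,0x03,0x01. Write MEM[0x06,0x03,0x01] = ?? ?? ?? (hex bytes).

MEM[0x06,0x03,0x01] = 87 97 18

D0: mem[0x0c..0x0e] <- [2f 66 f7]
D1: mem[0x02..0x09] <- [ea 76 98 c5 87 b0 c5 02]
D2: mem[0x0c..0x0e] <- [76 98 c5]
D3: mem[0x09..0x0f] <- [41 ff 00 8f a3 97 ea]
D4: mem[0x18..0x1a] <- [a3 97 ea]
D5: mem[0x02..0x03] <- [a3 97]
query mem[0x06]=0x87, mem[0x03]=0x97, mem[0x01]=0x18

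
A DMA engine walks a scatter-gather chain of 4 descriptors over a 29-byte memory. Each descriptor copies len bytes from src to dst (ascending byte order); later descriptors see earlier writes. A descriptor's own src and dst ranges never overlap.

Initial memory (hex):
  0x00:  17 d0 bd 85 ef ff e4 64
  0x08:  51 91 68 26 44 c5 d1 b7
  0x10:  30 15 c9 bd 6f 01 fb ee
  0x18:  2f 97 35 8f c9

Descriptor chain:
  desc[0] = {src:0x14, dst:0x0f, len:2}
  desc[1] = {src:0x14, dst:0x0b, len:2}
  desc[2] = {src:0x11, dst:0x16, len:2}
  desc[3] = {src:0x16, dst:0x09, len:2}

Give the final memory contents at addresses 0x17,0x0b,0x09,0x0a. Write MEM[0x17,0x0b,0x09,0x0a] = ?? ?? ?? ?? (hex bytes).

#0 dst[0x0f+2] := {0x6f,0x01}
#1 dst[0x0b+2] := {0x6f,0x01}
#2 dst[0x16+2] := {0x15,0xc9}
#3 dst[0x09+2] := {0x15,0xc9}
query mem[0x17]=0xc9, mem[0x0b]=0x6f, mem[0x09]=0x15, mem[0x0a]=0xc9

MEM[0x17,0x0b,0x09,0x0a] = c9 6f 15 c9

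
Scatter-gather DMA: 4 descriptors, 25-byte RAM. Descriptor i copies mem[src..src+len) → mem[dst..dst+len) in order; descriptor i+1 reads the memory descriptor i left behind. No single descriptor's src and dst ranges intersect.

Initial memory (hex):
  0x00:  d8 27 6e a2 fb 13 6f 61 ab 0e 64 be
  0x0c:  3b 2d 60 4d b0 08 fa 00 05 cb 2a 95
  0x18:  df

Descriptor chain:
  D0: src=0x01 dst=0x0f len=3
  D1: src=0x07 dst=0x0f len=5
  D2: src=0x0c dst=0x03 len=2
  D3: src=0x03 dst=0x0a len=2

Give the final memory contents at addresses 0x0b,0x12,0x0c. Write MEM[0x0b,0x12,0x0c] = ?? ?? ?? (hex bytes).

MEM[0x0b,0x12,0x0c] = 2d 64 3b

  after D0: wrote 3B at 0x0f = 276ea2
  after D1: wrote 5B at 0x0f = 61ab0e64be
  after D2: wrote 2B at 0x03 = 3b2d
  after D3: wrote 2B at 0x0a = 3b2d
query mem[0x0b]=0x2d, mem[0x12]=0x64, mem[0x0c]=0x3b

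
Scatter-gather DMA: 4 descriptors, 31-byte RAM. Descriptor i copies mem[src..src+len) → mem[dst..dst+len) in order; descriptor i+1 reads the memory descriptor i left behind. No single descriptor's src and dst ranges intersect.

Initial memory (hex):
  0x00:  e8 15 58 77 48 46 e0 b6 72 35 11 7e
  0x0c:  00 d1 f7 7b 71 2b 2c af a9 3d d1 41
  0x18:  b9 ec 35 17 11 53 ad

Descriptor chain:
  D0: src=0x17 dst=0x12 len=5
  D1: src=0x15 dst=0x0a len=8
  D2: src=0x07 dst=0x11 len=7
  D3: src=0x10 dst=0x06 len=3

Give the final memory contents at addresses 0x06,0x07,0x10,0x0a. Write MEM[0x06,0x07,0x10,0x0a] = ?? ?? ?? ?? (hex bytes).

MEM[0x06,0x07,0x10,0x0a] = 17 b6 17 35

#0 dst[0x12+5] := {0x41,0xb9,0xec,0x35,0x17}
#1 dst[0x0a+8] := {0x35,0x17,0x41,0xb9,0xec,0x35,0x17,0x11}
#2 dst[0x11+7] := {0xb6,0x72,0x35,0x35,0x17,0x41,0xb9}
#3 dst[0x06+3] := {0x17,0xb6,0x72}
query mem[0x06]=0x17, mem[0x07]=0xb6, mem[0x10]=0x17, mem[0x0a]=0x35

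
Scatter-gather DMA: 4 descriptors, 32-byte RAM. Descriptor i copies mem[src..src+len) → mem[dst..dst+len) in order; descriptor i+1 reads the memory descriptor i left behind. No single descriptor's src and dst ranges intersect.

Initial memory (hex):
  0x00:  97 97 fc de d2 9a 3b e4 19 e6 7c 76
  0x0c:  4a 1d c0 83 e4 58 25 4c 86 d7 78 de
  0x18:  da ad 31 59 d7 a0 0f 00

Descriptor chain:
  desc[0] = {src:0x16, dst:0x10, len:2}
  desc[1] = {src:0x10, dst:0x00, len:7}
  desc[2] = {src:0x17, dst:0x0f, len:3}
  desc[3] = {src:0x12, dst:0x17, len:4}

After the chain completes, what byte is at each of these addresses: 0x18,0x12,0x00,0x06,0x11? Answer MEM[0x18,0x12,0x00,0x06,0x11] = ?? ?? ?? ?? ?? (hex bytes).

#0 dst[0x10+2] := {0x78,0xde}
#1 dst[0x00+7] := {0x78,0xde,0x25,0x4c,0x86,0xd7,0x78}
#2 dst[0x0f+3] := {0xde,0xda,0xad}
#3 dst[0x17+4] := {0x25,0x4c,0x86,0xd7}
query mem[0x18]=0x4c, mem[0x12]=0x25, mem[0x00]=0x78, mem[0x06]=0x78, mem[0x11]=0xad

MEM[0x18,0x12,0x00,0x06,0x11] = 4c 25 78 78 ad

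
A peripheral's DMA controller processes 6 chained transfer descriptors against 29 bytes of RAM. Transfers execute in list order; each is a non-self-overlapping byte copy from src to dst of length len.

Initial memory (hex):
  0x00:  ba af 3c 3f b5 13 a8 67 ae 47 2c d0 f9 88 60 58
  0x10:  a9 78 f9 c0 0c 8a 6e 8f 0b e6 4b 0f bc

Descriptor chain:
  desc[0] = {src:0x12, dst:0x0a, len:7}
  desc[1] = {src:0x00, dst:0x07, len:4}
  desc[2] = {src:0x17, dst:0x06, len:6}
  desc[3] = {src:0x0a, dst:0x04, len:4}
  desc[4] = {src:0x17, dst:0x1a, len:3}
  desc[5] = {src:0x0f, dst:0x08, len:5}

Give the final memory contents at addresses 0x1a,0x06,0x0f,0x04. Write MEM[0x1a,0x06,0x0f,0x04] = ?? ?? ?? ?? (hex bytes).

MEM[0x1a,0x06,0x0f,0x04] = 8f 0c 8f 0f

  after D0: wrote 7B at 0x0a = f9c00c8a6e8f0b
  after D1: wrote 4B at 0x07 = baaf3c3f
  after D2: wrote 6B at 0x06 = 8f0be64b0fbc
  after D3: wrote 4B at 0x04 = 0fbc0c8a
  after D4: wrote 3B at 0x1a = 8f0be6
  after D5: wrote 5B at 0x08 = 8f0b78f9c0
query mem[0x1a]=0x8f, mem[0x06]=0x0c, mem[0x0f]=0x8f, mem[0x04]=0x0f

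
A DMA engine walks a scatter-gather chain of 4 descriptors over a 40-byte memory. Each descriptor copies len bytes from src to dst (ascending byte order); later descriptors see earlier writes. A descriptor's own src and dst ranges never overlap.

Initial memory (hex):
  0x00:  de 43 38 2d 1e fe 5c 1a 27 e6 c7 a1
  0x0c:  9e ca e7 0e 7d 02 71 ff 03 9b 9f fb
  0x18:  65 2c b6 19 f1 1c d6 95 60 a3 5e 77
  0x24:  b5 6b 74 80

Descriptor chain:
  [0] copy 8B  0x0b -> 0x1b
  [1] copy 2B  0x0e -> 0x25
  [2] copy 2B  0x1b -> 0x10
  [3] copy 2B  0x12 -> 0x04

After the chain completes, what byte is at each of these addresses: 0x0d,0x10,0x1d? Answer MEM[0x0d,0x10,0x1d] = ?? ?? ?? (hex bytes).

MEM[0x0d,0x10,0x1d] = ca a1 ca

D0: mem[0x1b..0x22] <- [a1 9e ca e7 0e 7d 02 71]
D1: mem[0x25..0x26] <- [e7 0e]
D2: mem[0x10..0x11] <- [a1 9e]
D3: mem[0x04..0x05] <- [71 ff]
query mem[0x0d]=0xca, mem[0x10]=0xa1, mem[0x1d]=0xca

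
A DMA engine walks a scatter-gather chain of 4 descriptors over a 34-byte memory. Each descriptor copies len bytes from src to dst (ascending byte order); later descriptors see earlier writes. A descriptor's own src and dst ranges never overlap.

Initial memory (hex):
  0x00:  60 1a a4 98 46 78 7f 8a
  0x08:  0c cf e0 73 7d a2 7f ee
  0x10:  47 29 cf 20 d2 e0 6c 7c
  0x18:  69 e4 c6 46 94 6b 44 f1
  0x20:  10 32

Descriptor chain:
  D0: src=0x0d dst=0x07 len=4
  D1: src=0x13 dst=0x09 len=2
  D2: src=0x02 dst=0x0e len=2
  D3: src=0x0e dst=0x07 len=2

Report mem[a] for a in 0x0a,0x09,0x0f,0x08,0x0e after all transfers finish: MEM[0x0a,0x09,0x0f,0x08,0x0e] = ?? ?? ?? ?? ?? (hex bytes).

MEM[0x0a,0x09,0x0f,0x08,0x0e] = d2 20 98 98 a4

[0] 0x0d->0x07 len=4 : a2 7f ee 47
[1] 0x13->0x09 len=2 : 20 d2
[2] 0x02->0x0e len=2 : a4 98
[3] 0x0e->0x07 len=2 : a4 98
query mem[0x0a]=0xd2, mem[0x09]=0x20, mem[0x0f]=0x98, mem[0x08]=0x98, mem[0x0e]=0xa4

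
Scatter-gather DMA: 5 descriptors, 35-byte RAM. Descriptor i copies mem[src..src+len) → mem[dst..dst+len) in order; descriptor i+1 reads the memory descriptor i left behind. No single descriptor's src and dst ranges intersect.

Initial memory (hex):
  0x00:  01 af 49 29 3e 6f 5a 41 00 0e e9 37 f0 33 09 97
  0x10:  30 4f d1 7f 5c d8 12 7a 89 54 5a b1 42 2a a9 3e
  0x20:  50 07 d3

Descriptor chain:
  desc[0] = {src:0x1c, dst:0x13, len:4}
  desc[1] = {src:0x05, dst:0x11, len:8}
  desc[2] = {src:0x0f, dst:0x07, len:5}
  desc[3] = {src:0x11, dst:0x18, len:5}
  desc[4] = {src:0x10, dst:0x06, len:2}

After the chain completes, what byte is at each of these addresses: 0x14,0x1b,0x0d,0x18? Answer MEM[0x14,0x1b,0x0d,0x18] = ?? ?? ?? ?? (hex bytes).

D0: mem[0x13..0x16] <- [42 2a a9 3e]
D1: mem[0x11..0x18] <- [6f 5a 41 00 0e e9 37 f0]
D2: mem[0x07..0x0b] <- [97 30 6f 5a 41]
D3: mem[0x18..0x1c] <- [6f 5a 41 00 0e]
D4: mem[0x06..0x07] <- [30 6f]
query mem[0x14]=0x00, mem[0x1b]=0x00, mem[0x0d]=0x33, mem[0x18]=0x6f

MEM[0x14,0x1b,0x0d,0x18] = 00 00 33 6f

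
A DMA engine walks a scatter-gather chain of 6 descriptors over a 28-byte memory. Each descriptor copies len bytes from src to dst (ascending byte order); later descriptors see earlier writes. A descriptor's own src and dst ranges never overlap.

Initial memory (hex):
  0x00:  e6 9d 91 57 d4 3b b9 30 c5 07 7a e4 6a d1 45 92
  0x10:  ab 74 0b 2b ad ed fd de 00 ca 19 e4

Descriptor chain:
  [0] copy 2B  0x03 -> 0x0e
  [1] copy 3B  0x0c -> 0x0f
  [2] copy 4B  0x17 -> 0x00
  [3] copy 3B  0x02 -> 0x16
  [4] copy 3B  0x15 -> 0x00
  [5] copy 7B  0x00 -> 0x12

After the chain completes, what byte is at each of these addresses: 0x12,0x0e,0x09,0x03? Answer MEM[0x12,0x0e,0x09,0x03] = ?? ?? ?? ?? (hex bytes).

MEM[0x12,0x0e,0x09,0x03] = ed 57 07 19

[0] 0x03->0x0e len=2 : 57 d4
[1] 0x0c->0x0f len=3 : 6a d1 57
[2] 0x17->0x00 len=4 : de 00 ca 19
[3] 0x02->0x16 len=3 : ca 19 d4
[4] 0x15->0x00 len=3 : ed ca 19
[5] 0x00->0x12 len=7 : ed ca 19 19 d4 3b b9
query mem[0x12]=0xed, mem[0x0e]=0x57, mem[0x09]=0x07, mem[0x03]=0x19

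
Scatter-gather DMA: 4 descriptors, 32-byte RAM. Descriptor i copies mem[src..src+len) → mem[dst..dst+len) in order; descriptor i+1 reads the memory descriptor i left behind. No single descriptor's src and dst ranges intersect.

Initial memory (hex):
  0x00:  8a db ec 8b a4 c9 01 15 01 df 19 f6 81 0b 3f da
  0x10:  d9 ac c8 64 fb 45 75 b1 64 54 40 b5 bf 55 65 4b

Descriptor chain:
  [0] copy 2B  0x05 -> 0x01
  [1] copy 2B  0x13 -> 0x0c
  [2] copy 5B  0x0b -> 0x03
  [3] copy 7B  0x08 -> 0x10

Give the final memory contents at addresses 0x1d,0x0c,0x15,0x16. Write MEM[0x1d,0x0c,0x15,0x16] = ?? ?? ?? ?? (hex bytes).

  after D0: wrote 2B at 0x01 = c901
  after D1: wrote 2B at 0x0c = 64fb
  after D2: wrote 5B at 0x03 = f664fb3fda
  after D3: wrote 7B at 0x10 = 01df19f664fb3f
query mem[0x1d]=0x55, mem[0x0c]=0x64, mem[0x15]=0xfb, mem[0x16]=0x3f

MEM[0x1d,0x0c,0x15,0x16] = 55 64 fb 3f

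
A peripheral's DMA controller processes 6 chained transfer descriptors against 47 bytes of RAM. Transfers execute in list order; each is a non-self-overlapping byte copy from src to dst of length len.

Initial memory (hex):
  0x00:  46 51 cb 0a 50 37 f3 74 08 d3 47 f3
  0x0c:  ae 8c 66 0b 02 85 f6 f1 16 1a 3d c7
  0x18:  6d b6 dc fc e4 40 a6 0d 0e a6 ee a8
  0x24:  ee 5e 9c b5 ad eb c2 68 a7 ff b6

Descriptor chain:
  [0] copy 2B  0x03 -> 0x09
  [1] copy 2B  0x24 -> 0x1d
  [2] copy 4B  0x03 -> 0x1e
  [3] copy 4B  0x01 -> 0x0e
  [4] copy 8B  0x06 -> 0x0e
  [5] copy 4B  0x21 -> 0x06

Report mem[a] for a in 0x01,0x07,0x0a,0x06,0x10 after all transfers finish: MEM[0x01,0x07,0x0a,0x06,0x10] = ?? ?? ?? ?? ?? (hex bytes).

MEM[0x01,0x07,0x0a,0x06,0x10] = 51 ee 50 f3 08

[0] 0x03->0x09 len=2 : 0a 50
[1] 0x24->0x1d len=2 : ee 5e
[2] 0x03->0x1e len=4 : 0a 50 37 f3
[3] 0x01->0x0e len=4 : 51 cb 0a 50
[4] 0x06->0x0e len=8 : f3 74 08 0a 50 f3 ae 8c
[5] 0x21->0x06 len=4 : f3 ee a8 ee
query mem[0x01]=0x51, mem[0x07]=0xee, mem[0x0a]=0x50, mem[0x06]=0xf3, mem[0x10]=0x08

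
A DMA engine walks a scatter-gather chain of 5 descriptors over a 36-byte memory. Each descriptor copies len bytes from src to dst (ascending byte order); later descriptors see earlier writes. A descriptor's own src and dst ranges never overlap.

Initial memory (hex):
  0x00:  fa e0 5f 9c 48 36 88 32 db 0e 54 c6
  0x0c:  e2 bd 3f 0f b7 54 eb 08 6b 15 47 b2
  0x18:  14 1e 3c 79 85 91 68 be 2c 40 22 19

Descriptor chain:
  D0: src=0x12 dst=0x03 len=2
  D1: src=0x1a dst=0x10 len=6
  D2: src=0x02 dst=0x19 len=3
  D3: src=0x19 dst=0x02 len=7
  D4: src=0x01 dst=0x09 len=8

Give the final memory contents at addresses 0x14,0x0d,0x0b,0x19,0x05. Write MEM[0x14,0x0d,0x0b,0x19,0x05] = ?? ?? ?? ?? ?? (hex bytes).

  after D0: wrote 2B at 0x03 = eb08
  after D1: wrote 6B at 0x10 = 3c79859168be
  after D2: wrote 3B at 0x19 = 5feb08
  after D3: wrote 7B at 0x02 = 5feb08859168be
  after D4: wrote 8B at 0x09 = e05feb08859168be
query mem[0x14]=0x68, mem[0x0d]=0x85, mem[0x0b]=0xeb, mem[0x19]=0x5f, mem[0x05]=0x85

MEM[0x14,0x0d,0x0b,0x19,0x05] = 68 85 eb 5f 85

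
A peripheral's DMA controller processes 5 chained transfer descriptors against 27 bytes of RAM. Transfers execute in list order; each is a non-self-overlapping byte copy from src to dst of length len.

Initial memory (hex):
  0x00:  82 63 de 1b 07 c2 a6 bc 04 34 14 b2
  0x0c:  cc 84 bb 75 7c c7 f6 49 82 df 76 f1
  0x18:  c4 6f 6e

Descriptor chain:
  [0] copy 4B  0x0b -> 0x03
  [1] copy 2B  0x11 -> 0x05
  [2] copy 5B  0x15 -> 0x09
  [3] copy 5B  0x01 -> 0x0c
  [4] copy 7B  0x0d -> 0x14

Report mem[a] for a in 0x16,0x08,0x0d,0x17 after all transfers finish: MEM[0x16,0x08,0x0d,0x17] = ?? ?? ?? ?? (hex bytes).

MEM[0x16,0x08,0x0d,0x17] = cc 04 de c7

#0 dst[0x03+4] := {0xb2,0xcc,0x84,0xbb}
#1 dst[0x05+2] := {0xc7,0xf6}
#2 dst[0x09+5] := {0xdf,0x76,0xf1,0xc4,0x6f}
#3 dst[0x0c+5] := {0x63,0xde,0xb2,0xcc,0xc7}
#4 dst[0x14+7] := {0xde,0xb2,0xcc,0xc7,0xc7,0xf6,0x49}
query mem[0x16]=0xcc, mem[0x08]=0x04, mem[0x0d]=0xde, mem[0x17]=0xc7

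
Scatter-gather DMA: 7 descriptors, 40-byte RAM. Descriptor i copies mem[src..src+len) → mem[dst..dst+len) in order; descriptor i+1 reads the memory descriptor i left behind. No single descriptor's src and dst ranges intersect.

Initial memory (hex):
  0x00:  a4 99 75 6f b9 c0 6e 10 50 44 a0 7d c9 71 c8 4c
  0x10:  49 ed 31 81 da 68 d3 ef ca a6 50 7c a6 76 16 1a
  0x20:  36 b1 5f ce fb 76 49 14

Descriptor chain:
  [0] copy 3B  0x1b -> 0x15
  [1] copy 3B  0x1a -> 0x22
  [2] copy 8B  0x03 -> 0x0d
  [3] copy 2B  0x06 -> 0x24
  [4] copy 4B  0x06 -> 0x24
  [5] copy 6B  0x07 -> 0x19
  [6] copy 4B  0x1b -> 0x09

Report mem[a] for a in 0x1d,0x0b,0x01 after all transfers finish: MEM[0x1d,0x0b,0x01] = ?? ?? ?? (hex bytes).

MEM[0x1d,0x0b,0x01] = 7d 7d 99

[0] 0x1b->0x15 len=3 : 7c a6 76
[1] 0x1a->0x22 len=3 : 50 7c a6
[2] 0x03->0x0d len=8 : 6f b9 c0 6e 10 50 44 a0
[3] 0x06->0x24 len=2 : 6e 10
[4] 0x06->0x24 len=4 : 6e 10 50 44
[5] 0x07->0x19 len=6 : 10 50 44 a0 7d c9
[6] 0x1b->0x09 len=4 : 44 a0 7d c9
query mem[0x1d]=0x7d, mem[0x0b]=0x7d, mem[0x01]=0x99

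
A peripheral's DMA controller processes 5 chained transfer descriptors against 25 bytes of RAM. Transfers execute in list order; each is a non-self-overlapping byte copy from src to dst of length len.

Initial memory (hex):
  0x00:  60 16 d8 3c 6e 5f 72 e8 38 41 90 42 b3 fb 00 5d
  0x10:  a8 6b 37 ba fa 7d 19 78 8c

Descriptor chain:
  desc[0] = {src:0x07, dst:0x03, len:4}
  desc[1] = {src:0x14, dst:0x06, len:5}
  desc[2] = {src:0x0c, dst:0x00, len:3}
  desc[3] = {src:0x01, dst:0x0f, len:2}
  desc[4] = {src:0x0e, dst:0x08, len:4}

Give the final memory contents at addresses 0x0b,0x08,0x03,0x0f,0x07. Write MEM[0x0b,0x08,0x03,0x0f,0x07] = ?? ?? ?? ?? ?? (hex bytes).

  after D0: wrote 4B at 0x03 = e8384190
  after D1: wrote 5B at 0x06 = fa7d19788c
  after D2: wrote 3B at 0x00 = b3fb00
  after D3: wrote 2B at 0x0f = fb00
  after D4: wrote 4B at 0x08 = 00fb006b
query mem[0x0b]=0x6b, mem[0x08]=0x00, mem[0x03]=0xe8, mem[0x0f]=0xfb, mem[0x07]=0x7d

MEM[0x0b,0x08,0x03,0x0f,0x07] = 6b 00 e8 fb 7d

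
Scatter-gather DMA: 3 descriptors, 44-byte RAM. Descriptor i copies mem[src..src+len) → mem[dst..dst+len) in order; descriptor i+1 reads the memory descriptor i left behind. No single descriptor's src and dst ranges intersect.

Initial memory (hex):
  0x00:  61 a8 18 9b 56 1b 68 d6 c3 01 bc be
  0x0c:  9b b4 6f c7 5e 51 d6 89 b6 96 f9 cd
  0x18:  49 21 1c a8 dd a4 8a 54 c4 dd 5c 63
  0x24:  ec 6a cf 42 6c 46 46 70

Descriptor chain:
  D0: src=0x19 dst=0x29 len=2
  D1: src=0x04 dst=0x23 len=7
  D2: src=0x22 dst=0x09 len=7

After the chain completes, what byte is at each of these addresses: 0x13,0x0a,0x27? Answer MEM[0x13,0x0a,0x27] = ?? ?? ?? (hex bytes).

D0: mem[0x29..0x2a] <- [21 1c]
D1: mem[0x23..0x29] <- [56 1b 68 d6 c3 01 bc]
D2: mem[0x09..0x0f] <- [5c 56 1b 68 d6 c3 01]
query mem[0x13]=0x89, mem[0x0a]=0x56, mem[0x27]=0xc3

MEM[0x13,0x0a,0x27] = 89 56 c3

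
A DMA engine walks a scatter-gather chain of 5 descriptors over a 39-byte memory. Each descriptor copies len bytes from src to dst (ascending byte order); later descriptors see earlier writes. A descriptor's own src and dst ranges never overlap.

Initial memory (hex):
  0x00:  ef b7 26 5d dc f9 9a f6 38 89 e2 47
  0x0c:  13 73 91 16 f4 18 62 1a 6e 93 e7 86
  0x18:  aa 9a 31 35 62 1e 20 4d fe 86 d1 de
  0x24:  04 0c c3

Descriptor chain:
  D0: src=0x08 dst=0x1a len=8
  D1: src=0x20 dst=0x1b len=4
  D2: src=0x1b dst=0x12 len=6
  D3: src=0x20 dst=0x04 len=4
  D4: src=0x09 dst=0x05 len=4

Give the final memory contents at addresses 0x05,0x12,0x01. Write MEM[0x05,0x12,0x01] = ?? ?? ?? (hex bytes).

#0 dst[0x1a+8] := {0x38,0x89,0xe2,0x47,0x13,0x73,0x91,0x16}
#1 dst[0x1b+4] := {0x91,0x16,0xd1,0xde}
#2 dst[0x12+6] := {0x91,0x16,0xd1,0xde,0x73,0x91}
#3 dst[0x04+4] := {0x91,0x16,0xd1,0xde}
#4 dst[0x05+4] := {0x89,0xe2,0x47,0x13}
query mem[0x05]=0x89, mem[0x12]=0x91, mem[0x01]=0xb7

MEM[0x05,0x12,0x01] = 89 91 b7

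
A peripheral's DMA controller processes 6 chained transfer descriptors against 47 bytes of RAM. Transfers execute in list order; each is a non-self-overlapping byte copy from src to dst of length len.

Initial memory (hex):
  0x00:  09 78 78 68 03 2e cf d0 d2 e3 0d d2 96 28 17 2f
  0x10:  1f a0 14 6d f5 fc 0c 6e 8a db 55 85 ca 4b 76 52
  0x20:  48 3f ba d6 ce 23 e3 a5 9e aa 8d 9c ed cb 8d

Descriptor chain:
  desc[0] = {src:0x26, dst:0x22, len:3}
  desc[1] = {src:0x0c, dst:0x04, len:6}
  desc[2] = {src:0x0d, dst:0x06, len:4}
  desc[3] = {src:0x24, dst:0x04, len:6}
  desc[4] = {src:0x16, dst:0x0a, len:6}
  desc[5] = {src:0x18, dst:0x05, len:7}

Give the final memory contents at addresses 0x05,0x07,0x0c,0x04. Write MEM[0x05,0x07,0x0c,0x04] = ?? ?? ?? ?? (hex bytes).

MEM[0x05,0x07,0x0c,0x04] = 8a 55 8a 9e

[0] 0x26->0x22 len=3 : e3 a5 9e
[1] 0x0c->0x04 len=6 : 96 28 17 2f 1f a0
[2] 0x0d->0x06 len=4 : 28 17 2f 1f
[3] 0x24->0x04 len=6 : 9e 23 e3 a5 9e aa
[4] 0x16->0x0a len=6 : 0c 6e 8a db 55 85
[5] 0x18->0x05 len=7 : 8a db 55 85 ca 4b 76
query mem[0x05]=0x8a, mem[0x07]=0x55, mem[0x0c]=0x8a, mem[0x04]=0x9e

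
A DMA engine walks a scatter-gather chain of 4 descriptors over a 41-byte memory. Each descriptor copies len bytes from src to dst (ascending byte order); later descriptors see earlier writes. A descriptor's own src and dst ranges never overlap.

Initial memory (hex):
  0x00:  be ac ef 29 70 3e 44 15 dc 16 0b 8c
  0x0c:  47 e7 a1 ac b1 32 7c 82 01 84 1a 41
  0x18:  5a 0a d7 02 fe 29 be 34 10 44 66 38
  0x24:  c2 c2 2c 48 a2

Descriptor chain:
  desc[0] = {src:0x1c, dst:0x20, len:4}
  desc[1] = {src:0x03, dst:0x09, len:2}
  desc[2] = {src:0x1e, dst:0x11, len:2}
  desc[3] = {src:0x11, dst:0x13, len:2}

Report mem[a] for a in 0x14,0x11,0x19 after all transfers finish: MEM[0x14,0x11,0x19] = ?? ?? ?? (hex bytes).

MEM[0x14,0x11,0x19] = 34 be 0a

  after D0: wrote 4B at 0x20 = fe29be34
  after D1: wrote 2B at 0x09 = 2970
  after D2: wrote 2B at 0x11 = be34
  after D3: wrote 2B at 0x13 = be34
query mem[0x14]=0x34, mem[0x11]=0xbe, mem[0x19]=0x0a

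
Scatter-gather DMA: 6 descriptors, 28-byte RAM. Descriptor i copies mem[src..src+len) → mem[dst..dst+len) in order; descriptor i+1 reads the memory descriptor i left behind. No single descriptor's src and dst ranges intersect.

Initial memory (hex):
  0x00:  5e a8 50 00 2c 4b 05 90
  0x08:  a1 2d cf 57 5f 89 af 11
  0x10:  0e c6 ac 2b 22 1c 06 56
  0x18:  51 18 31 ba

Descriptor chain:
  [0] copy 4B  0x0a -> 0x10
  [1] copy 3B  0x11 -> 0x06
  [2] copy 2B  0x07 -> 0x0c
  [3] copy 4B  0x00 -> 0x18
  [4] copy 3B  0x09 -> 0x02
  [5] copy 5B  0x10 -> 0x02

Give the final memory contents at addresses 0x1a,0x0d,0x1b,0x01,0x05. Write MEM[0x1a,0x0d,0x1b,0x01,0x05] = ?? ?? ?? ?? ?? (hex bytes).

MEM[0x1a,0x0d,0x1b,0x01,0x05] = 50 89 00 a8 89

[0] 0x0a->0x10 len=4 : cf 57 5f 89
[1] 0x11->0x06 len=3 : 57 5f 89
[2] 0x07->0x0c len=2 : 5f 89
[3] 0x00->0x18 len=4 : 5e a8 50 00
[4] 0x09->0x02 len=3 : 2d cf 57
[5] 0x10->0x02 len=5 : cf 57 5f 89 22
query mem[0x1a]=0x50, mem[0x0d]=0x89, mem[0x1b]=0x00, mem[0x01]=0xa8, mem[0x05]=0x89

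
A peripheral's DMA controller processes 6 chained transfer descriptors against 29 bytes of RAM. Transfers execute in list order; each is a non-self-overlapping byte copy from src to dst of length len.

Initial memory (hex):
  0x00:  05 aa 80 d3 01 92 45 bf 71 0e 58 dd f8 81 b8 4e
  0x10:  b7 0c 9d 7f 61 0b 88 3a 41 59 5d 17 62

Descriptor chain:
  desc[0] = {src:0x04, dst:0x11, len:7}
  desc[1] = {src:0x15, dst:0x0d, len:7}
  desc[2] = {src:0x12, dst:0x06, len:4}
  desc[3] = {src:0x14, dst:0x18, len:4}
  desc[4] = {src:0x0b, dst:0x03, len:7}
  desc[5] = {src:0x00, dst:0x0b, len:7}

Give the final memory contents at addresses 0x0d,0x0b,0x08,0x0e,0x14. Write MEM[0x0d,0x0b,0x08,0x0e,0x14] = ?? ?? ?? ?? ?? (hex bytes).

  after D0: wrote 7B at 0x11 = 019245bf710e58
  after D1: wrote 7B at 0x0d = 710e5841595d17
  after D2: wrote 4B at 0x06 = 5d17bf71
  after D3: wrote 4B at 0x18 = bf710e58
  after D4: wrote 7B at 0x03 = ddf8710e584159
  after D5: wrote 7B at 0x0b = 05aa80ddf8710e
query mem[0x0d]=0x80, mem[0x0b]=0x05, mem[0x08]=0x41, mem[0x0e]=0xdd, mem[0x14]=0xbf

MEM[0x0d,0x0b,0x08,0x0e,0x14] = 80 05 41 dd bf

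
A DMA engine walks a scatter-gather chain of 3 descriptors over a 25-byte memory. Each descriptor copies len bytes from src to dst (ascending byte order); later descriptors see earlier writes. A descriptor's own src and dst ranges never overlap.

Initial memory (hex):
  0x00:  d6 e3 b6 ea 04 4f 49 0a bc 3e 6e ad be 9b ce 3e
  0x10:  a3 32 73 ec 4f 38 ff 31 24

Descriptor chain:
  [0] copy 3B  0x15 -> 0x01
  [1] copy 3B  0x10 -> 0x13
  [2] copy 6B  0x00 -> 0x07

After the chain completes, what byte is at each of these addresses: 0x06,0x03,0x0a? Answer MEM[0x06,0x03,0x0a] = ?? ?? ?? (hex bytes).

  after D0: wrote 3B at 0x01 = 38ff31
  after D1: wrote 3B at 0x13 = a33273
  after D2: wrote 6B at 0x07 = d638ff31044f
query mem[0x06]=0x49, mem[0x03]=0x31, mem[0x0a]=0x31

MEM[0x06,0x03,0x0a] = 49 31 31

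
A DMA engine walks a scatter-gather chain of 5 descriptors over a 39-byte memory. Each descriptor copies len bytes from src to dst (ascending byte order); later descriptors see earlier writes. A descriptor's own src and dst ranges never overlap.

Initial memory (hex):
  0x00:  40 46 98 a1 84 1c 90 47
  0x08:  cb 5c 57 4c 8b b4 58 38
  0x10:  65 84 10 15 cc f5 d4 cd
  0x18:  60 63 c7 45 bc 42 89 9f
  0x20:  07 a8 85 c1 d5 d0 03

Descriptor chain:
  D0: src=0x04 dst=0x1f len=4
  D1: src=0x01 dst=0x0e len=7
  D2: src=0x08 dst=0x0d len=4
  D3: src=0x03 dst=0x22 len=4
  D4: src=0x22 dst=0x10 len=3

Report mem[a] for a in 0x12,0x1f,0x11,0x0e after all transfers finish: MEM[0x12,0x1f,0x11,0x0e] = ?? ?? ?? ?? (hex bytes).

MEM[0x12,0x1f,0x11,0x0e] = 1c 84 84 5c

#0 dst[0x1f+4] := {0x84,0x1c,0x90,0x47}
#1 dst[0x0e+7] := {0x46,0x98,0xa1,0x84,0x1c,0x90,0x47}
#2 dst[0x0d+4] := {0xcb,0x5c,0x57,0x4c}
#3 dst[0x22+4] := {0xa1,0x84,0x1c,0x90}
#4 dst[0x10+3] := {0xa1,0x84,0x1c}
query mem[0x12]=0x1c, mem[0x1f]=0x84, mem[0x11]=0x84, mem[0x0e]=0x5c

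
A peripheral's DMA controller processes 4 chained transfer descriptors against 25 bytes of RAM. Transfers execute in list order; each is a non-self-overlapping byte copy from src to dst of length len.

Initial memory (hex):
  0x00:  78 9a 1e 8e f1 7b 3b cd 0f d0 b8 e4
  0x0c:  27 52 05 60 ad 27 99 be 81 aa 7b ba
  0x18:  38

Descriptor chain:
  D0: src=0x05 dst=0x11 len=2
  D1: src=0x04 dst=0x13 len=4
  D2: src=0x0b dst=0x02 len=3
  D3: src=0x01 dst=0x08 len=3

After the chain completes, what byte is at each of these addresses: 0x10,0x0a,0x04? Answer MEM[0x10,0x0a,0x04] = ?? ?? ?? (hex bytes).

MEM[0x10,0x0a,0x04] = ad 27 52

  after D0: wrote 2B at 0x11 = 7b3b
  after D1: wrote 4B at 0x13 = f17b3bcd
  after D2: wrote 3B at 0x02 = e42752
  after D3: wrote 3B at 0x08 = 9ae427
query mem[0x10]=0xad, mem[0x0a]=0x27, mem[0x04]=0x52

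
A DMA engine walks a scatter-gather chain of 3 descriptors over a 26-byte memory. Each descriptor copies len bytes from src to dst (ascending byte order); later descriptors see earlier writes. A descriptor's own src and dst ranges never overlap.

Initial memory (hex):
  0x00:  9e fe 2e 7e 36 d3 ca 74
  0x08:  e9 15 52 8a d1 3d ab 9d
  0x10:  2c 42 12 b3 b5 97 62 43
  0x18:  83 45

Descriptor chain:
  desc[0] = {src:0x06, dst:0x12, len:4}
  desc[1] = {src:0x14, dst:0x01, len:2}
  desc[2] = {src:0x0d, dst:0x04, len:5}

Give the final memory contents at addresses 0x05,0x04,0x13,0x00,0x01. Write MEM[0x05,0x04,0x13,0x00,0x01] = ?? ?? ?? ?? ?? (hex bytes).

MEM[0x05,0x04,0x13,0x00,0x01] = ab 3d 74 9e e9

[0] 0x06->0x12 len=4 : ca 74 e9 15
[1] 0x14->0x01 len=2 : e9 15
[2] 0x0d->0x04 len=5 : 3d ab 9d 2c 42
query mem[0x05]=0xab, mem[0x04]=0x3d, mem[0x13]=0x74, mem[0x00]=0x9e, mem[0x01]=0xe9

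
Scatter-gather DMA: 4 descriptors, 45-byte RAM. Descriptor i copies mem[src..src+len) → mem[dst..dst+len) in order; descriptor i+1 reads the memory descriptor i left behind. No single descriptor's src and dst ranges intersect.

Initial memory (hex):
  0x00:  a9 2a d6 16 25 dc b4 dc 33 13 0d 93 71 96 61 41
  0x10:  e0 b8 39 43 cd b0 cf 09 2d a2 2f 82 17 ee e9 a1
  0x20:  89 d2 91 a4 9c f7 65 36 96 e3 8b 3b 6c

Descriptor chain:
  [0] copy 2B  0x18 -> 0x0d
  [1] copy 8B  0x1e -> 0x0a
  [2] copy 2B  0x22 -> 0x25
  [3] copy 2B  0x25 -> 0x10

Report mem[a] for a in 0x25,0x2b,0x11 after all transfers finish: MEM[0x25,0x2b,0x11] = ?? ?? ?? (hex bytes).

MEM[0x25,0x2b,0x11] = 91 3b a4

D0: mem[0x0d..0x0e] <- [2d a2]
D1: mem[0x0a..0x11] <- [e9 a1 89 d2 91 a4 9c f7]
D2: mem[0x25..0x26] <- [91 a4]
D3: mem[0x10..0x11] <- [91 a4]
query mem[0x25]=0x91, mem[0x2b]=0x3b, mem[0x11]=0xa4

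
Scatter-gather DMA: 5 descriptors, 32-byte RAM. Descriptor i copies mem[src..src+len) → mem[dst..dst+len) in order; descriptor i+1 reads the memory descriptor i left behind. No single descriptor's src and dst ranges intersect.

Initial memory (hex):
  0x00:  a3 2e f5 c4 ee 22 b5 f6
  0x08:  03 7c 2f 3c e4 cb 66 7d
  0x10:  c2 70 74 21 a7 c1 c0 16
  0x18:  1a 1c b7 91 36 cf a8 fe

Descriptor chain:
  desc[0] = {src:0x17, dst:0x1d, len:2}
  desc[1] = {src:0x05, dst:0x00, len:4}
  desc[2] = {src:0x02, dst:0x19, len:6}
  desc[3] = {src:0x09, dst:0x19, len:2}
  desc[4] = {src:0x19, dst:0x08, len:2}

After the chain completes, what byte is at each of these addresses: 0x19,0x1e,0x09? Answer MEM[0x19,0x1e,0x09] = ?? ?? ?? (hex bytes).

MEM[0x19,0x1e,0x09] = 7c f6 2f

  after D0: wrote 2B at 0x1d = 161a
  after D1: wrote 4B at 0x00 = 22b5f603
  after D2: wrote 6B at 0x19 = f603ee22b5f6
  after D3: wrote 2B at 0x19 = 7c2f
  after D4: wrote 2B at 0x08 = 7c2f
query mem[0x19]=0x7c, mem[0x1e]=0xf6, mem[0x09]=0x2f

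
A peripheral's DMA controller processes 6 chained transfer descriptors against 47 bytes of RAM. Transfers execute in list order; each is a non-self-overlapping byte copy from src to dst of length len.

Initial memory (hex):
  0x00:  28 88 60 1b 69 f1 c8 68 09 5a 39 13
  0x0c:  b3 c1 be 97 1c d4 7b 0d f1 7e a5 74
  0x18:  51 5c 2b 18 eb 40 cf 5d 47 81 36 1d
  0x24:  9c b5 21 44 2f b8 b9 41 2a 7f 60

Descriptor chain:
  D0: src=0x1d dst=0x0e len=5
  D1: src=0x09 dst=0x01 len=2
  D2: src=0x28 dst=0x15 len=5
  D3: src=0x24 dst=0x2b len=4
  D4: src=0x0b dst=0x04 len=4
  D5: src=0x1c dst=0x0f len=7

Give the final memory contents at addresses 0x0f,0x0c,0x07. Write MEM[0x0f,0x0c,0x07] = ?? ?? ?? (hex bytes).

[0] 0x1d->0x0e len=5 : 40 cf 5d 47 81
[1] 0x09->0x01 len=2 : 5a 39
[2] 0x28->0x15 len=5 : 2f b8 b9 41 2a
[3] 0x24->0x2b len=4 : 9c b5 21 44
[4] 0x0b->0x04 len=4 : 13 b3 c1 40
[5] 0x1c->0x0f len=7 : eb 40 cf 5d 47 81 36
query mem[0x0f]=0xeb, mem[0x0c]=0xb3, mem[0x07]=0x40

MEM[0x0f,0x0c,0x07] = eb b3 40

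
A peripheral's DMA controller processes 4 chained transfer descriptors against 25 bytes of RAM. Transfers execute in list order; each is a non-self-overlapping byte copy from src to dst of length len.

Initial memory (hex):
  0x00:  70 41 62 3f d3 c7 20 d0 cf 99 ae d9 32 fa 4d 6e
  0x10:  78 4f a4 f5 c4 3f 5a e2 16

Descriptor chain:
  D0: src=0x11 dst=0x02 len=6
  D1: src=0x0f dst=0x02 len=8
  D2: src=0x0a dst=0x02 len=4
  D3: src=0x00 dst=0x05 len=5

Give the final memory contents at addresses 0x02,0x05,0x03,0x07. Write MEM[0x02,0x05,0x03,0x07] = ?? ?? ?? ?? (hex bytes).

[0] 0x11->0x02 len=6 : 4f a4 f5 c4 3f 5a
[1] 0x0f->0x02 len=8 : 6e 78 4f a4 f5 c4 3f 5a
[2] 0x0a->0x02 len=4 : ae d9 32 fa
[3] 0x00->0x05 len=5 : 70 41 ae d9 32
query mem[0x02]=0xae, mem[0x05]=0x70, mem[0x03]=0xd9, mem[0x07]=0xae

MEM[0x02,0x05,0x03,0x07] = ae 70 d9 ae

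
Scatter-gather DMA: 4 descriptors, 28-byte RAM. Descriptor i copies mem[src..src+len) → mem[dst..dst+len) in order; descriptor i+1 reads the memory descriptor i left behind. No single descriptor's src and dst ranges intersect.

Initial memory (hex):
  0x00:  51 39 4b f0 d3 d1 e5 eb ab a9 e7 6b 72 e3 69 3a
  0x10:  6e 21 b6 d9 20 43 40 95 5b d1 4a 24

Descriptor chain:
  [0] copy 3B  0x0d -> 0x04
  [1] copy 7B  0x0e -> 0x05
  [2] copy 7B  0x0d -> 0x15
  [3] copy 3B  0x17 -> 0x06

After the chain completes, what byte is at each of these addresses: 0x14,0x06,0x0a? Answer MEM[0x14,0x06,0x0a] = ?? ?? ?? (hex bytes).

  after D0: wrote 3B at 0x04 = e3693a
  after D1: wrote 7B at 0x05 = 693a6e21b6d920
  after D2: wrote 7B at 0x15 = e3693a6e21b6d9
  after D3: wrote 3B at 0x06 = 3a6e21
query mem[0x14]=0x20, mem[0x06]=0x3a, mem[0x0a]=0xd9

MEM[0x14,0x06,0x0a] = 20 3a d9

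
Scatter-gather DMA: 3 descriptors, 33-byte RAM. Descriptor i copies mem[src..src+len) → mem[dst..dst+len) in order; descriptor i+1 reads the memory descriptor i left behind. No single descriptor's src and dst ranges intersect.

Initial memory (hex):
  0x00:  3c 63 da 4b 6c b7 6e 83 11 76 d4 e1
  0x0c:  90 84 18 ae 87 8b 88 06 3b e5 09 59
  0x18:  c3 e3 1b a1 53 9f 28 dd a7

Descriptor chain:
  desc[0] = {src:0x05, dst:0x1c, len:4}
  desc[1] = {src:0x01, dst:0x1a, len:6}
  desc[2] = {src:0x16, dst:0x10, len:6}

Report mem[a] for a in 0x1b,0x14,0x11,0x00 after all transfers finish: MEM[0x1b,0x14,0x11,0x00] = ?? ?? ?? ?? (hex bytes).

MEM[0x1b,0x14,0x11,0x00] = da 63 59 3c

  after D0: wrote 4B at 0x1c = b76e8311
  after D1: wrote 6B at 0x1a = 63da4b6cb76e
  after D2: wrote 6B at 0x10 = 0959c3e363da
query mem[0x1b]=0xda, mem[0x14]=0x63, mem[0x11]=0x59, mem[0x00]=0x3c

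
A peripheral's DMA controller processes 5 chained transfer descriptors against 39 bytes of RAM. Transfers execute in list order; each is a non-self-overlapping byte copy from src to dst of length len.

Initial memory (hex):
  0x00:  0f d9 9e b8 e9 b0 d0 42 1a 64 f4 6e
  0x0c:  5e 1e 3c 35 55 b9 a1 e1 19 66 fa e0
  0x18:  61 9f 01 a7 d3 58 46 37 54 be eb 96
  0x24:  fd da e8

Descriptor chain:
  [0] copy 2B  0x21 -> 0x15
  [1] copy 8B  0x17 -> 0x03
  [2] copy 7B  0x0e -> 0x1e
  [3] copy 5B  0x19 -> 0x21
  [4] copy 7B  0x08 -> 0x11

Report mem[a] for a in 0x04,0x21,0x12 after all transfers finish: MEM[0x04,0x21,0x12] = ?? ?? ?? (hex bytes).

MEM[0x04,0x21,0x12] = 61 9f 58

[0] 0x21->0x15 len=2 : be eb
[1] 0x17->0x03 len=8 : e0 61 9f 01 a7 d3 58 46
[2] 0x0e->0x1e len=7 : 3c 35 55 b9 a1 e1 19
[3] 0x19->0x21 len=5 : 9f 01 a7 d3 58
[4] 0x08->0x11 len=7 : d3 58 46 6e 5e 1e 3c
query mem[0x04]=0x61, mem[0x21]=0x9f, mem[0x12]=0x58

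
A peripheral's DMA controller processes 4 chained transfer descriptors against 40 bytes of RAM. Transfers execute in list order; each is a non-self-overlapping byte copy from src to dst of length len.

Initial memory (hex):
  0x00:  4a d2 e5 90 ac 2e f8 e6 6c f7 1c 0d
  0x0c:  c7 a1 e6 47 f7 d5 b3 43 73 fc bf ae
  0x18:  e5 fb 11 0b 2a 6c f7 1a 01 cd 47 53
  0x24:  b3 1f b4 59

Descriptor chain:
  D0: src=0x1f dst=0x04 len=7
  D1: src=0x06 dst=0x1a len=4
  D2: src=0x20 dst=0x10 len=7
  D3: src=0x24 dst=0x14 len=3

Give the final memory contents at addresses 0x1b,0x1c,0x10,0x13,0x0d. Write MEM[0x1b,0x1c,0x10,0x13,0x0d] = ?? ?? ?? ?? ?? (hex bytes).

MEM[0x1b,0x1c,0x10,0x13,0x0d] = 47 53 01 53 a1

  after D0: wrote 7B at 0x04 = 1a01cd4753b31f
  after D1: wrote 4B at 0x1a = cd4753b3
  after D2: wrote 7B at 0x10 = 01cd4753b31fb4
  after D3: wrote 3B at 0x14 = b31fb4
query mem[0x1b]=0x47, mem[0x1c]=0x53, mem[0x10]=0x01, mem[0x13]=0x53, mem[0x0d]=0xa1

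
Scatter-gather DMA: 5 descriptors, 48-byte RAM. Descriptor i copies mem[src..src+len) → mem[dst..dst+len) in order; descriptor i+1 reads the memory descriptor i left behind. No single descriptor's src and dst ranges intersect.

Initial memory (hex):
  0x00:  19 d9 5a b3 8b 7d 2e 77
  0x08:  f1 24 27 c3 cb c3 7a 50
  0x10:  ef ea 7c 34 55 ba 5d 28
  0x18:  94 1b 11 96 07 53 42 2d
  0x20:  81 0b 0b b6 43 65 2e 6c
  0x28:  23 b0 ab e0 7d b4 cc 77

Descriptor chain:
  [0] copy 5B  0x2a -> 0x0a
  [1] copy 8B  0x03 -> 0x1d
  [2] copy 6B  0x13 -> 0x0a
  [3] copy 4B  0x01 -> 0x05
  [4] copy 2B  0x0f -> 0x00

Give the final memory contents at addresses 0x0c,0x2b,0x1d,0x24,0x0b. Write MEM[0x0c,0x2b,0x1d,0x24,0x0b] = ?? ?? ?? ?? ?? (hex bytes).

[0] 0x2a->0x0a len=5 : ab e0 7d b4 cc
[1] 0x03->0x1d len=8 : b3 8b 7d 2e 77 f1 24 ab
[2] 0x13->0x0a len=6 : 34 55 ba 5d 28 94
[3] 0x01->0x05 len=4 : d9 5a b3 8b
[4] 0x0f->0x00 len=2 : 94 ef
query mem[0x0c]=0xba, mem[0x2b]=0xe0, mem[0x1d]=0xb3, mem[0x24]=0xab, mem[0x0b]=0x55

MEM[0x0c,0x2b,0x1d,0x24,0x0b] = ba e0 b3 ab 55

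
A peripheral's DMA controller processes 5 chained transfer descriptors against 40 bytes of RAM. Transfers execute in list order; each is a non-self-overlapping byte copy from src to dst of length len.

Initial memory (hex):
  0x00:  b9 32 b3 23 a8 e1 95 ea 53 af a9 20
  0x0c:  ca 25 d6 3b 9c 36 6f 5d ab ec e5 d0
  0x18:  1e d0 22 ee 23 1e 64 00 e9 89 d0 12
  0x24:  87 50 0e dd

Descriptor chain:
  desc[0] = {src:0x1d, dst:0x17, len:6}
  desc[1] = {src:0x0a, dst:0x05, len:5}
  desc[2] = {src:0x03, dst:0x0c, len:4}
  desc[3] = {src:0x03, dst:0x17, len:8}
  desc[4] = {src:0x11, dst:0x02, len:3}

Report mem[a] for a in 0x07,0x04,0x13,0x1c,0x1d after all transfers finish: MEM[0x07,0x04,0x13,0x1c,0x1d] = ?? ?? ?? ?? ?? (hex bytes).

D0: mem[0x17..0x1c] <- [1e 64 00 e9 89 d0]
D1: mem[0x05..0x09] <- [a9 20 ca 25 d6]
D2: mem[0x0c..0x0f] <- [23 a8 a9 20]
D3: mem[0x17..0x1e] <- [23 a8 a9 20 ca 25 d6 a9]
D4: mem[0x02..0x04] <- [36 6f 5d]
query mem[0x07]=0xca, mem[0x04]=0x5d, mem[0x13]=0x5d, mem[0x1c]=0x25, mem[0x1d]=0xd6

MEM[0x07,0x04,0x13,0x1c,0x1d] = ca 5d 5d 25 d6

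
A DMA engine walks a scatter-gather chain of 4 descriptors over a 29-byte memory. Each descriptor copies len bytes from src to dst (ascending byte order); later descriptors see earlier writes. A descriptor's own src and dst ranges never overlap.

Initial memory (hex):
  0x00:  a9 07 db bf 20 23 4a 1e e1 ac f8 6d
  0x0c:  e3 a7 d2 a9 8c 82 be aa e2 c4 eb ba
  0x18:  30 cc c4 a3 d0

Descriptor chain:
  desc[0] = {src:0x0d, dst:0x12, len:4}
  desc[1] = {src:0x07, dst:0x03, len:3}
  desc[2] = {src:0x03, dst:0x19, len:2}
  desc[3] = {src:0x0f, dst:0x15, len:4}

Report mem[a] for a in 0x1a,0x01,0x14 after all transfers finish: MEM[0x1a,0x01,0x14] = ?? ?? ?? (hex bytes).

  after D0: wrote 4B at 0x12 = a7d2a98c
  after D1: wrote 3B at 0x03 = 1ee1ac
  after D2: wrote 2B at 0x19 = 1ee1
  after D3: wrote 4B at 0x15 = a98c82a7
query mem[0x1a]=0xe1, mem[0x01]=0x07, mem[0x14]=0xa9

MEM[0x1a,0x01,0x14] = e1 07 a9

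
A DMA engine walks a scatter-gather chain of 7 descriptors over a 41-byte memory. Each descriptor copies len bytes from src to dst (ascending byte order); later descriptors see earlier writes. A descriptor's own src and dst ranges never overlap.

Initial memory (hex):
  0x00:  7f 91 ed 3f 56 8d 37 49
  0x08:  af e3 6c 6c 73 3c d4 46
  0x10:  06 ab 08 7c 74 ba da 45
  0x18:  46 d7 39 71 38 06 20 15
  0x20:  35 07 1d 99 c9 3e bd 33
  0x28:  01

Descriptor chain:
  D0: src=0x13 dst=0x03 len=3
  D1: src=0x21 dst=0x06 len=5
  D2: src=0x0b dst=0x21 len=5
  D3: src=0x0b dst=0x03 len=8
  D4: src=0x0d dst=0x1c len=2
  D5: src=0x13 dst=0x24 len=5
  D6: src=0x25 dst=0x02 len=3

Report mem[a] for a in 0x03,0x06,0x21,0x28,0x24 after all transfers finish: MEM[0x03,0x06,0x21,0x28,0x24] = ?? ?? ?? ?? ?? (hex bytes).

MEM[0x03,0x06,0x21,0x28,0x24] = ba d4 6c 45 7c

[0] 0x13->0x03 len=3 : 7c 74 ba
[1] 0x21->0x06 len=5 : 07 1d 99 c9 3e
[2] 0x0b->0x21 len=5 : 6c 73 3c d4 46
[3] 0x0b->0x03 len=8 : 6c 73 3c d4 46 06 ab 08
[4] 0x0d->0x1c len=2 : 3c d4
[5] 0x13->0x24 len=5 : 7c 74 ba da 45
[6] 0x25->0x02 len=3 : 74 ba da
query mem[0x03]=0xba, mem[0x06]=0xd4, mem[0x21]=0x6c, mem[0x28]=0x45, mem[0x24]=0x7c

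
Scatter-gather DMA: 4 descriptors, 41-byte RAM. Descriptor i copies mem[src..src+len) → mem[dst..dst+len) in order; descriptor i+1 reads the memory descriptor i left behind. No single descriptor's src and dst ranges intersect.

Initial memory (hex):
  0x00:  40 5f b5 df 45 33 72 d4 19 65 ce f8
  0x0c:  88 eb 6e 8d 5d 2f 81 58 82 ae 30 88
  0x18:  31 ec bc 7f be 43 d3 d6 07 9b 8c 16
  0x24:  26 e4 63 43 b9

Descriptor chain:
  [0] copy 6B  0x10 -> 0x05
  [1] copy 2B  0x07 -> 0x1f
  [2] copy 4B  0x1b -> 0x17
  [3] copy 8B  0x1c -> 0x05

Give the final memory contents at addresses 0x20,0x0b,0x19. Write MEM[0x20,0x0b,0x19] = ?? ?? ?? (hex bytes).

  after D0: wrote 6B at 0x05 = 5d2f815882ae
  after D1: wrote 2B at 0x1f = 8158
  after D2: wrote 4B at 0x17 = 7fbe43d3
  after D3: wrote 8B at 0x05 = be43d381589b8c16
query mem[0x20]=0x58, mem[0x0b]=0x8c, mem[0x19]=0x43

MEM[0x20,0x0b,0x19] = 58 8c 43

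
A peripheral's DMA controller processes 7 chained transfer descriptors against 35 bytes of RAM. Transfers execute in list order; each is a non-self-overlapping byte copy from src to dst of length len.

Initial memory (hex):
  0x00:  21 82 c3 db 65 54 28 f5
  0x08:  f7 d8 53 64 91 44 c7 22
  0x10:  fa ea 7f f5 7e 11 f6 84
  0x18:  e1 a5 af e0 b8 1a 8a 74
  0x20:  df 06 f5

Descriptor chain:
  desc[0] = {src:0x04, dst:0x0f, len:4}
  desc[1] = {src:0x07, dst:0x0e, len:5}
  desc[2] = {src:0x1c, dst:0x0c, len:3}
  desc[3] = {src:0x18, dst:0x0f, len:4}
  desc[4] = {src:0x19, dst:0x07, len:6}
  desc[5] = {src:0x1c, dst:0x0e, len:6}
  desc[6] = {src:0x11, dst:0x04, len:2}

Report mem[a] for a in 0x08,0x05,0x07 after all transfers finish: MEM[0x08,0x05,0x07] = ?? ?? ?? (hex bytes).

D0: mem[0x0f..0x12] <- [65 54 28 f5]
D1: mem[0x0e..0x12] <- [f5 f7 d8 53 64]
D2: mem[0x0c..0x0e] <- [b8 1a 8a]
D3: mem[0x0f..0x12] <- [e1 a5 af e0]
D4: mem[0x07..0x0c] <- [a5 af e0 b8 1a 8a]
D5: mem[0x0e..0x13] <- [b8 1a 8a 74 df 06]
D6: mem[0x04..0x05] <- [74 df]
query mem[0x08]=0xaf, mem[0x05]=0xdf, mem[0x07]=0xa5

MEM[0x08,0x05,0x07] = af df a5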